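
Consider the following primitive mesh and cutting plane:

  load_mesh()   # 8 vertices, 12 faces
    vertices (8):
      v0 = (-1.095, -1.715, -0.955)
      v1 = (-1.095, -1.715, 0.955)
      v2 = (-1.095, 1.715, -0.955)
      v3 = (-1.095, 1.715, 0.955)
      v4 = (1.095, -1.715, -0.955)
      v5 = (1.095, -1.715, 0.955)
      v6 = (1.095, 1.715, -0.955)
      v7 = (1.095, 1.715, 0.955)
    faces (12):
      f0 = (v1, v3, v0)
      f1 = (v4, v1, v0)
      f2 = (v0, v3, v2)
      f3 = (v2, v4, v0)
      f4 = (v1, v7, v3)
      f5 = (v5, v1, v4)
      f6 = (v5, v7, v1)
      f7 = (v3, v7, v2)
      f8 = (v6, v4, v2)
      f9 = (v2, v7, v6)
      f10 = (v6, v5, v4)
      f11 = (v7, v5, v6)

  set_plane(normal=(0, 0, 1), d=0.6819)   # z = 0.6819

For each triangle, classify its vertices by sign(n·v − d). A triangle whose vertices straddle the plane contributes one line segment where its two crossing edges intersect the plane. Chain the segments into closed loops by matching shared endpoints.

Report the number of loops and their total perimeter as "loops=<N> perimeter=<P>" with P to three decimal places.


loops=1 perimeter=11.240

Straddling triangles (8 of 12):
  (v1,v3,v0) [++-] → (-1.095, 1.22456, 0.6819)–(-1.095, -1.715, 0.6819)  len=2.9396
  (v4,v1,v0) [-+-] → (-0.781864, -1.715, 0.6819)–(-1.095, -1.715, 0.6819)  len=0.3131
  (v0,v3,v2) [-+-] → (-1.095, 1.22456, 0.6819)–(-1.095, 1.715, 0.6819)  len=0.4904
  (v5,v1,v4) [++-] → (-0.781864, -1.715, 0.6819)–(1.095, -1.715, 0.6819)  len=1.8769
  (v3,v7,v2) [++-] → (0.781864, 1.715, 0.6819)–(-1.095, 1.715, 0.6819)  len=1.8769
  (v2,v7,v6) [-+-] → (0.781864, 1.715, 0.6819)–(1.095, 1.715, 0.6819)  len=0.3131
  (v6,v5,v4) [-+-] → (1.095, -1.22456, 0.6819)–(1.095, -1.715, 0.6819)  len=0.4904
  (v7,v5,v6) [++-] → (1.095, -1.22456, 0.6819)–(1.095, 1.715, 0.6819)  len=2.9396

Chained into 1 loop(s):
  loop 1: 8 segments, perimeter = 11.2400
Total perimeter = 11.240


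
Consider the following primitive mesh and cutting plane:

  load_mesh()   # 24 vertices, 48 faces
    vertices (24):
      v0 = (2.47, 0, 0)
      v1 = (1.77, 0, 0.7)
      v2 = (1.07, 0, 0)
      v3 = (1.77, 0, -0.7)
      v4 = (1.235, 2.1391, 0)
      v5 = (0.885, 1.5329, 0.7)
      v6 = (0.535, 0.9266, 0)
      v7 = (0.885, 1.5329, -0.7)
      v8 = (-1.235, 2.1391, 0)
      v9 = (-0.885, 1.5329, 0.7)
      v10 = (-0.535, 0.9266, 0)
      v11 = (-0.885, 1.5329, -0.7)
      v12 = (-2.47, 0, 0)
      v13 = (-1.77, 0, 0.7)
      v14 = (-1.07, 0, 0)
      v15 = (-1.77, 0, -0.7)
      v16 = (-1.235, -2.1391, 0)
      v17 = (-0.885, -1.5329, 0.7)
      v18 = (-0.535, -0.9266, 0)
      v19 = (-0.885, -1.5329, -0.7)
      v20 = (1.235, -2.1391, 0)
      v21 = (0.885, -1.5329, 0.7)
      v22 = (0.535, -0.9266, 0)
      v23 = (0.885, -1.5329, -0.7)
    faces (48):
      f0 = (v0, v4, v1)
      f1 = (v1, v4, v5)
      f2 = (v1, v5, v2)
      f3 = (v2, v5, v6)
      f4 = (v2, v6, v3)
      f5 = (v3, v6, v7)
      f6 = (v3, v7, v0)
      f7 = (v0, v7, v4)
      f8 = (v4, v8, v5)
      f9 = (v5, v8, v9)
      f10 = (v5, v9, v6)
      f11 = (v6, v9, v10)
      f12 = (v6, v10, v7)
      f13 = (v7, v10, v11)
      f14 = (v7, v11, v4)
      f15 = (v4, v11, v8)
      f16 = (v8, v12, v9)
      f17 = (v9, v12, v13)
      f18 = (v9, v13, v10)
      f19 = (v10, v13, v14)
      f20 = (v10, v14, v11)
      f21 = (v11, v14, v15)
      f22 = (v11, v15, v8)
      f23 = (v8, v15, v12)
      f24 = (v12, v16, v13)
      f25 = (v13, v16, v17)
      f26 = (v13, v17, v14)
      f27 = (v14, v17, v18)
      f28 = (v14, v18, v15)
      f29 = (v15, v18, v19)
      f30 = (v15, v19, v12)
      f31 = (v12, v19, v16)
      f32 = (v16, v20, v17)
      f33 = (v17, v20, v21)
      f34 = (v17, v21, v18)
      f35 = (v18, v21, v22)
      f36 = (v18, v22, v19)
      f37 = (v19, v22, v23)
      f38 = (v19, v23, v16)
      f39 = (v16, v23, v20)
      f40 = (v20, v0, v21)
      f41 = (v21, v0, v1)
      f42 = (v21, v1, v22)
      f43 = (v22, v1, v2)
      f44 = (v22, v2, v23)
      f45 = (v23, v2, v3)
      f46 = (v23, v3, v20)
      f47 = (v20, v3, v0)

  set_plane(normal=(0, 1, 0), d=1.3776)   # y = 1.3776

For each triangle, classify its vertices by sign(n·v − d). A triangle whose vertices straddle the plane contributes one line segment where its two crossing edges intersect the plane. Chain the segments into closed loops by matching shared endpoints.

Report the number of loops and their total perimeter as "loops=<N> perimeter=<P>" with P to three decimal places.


Straddling triangles (18 of 48):
  (v0,v4,v1) [-+-] → (1.67465, 1.3776, 0)–(1.42546, 1.3776, 0.249194)  len=0.3524
  (v1,v4,v5) [-++] → (1.42546, 1.3776, 0.249194)–(0.97466, 1.3776, 0.7)  len=0.6375
  (v1,v5,v2) [-+-] → (0.97466, 1.3776, 0.7)–(0.903743, 1.3776, 0.629082)  len=0.1003
  (v2,v5,v6) [-+-] → (0.903743, 1.3776, 0.629082)–(0.79535, 1.3776, 0.520699)  len=0.1533
  (v3,v6,v7) [--+] → (0.79535, 1.3776, -0.520699)–(0.97466, 1.3776, -0.7)  len=0.2536
  (v3,v7,v0) [-+-] → (0.97466, 1.3776, -0.7)–(1.04558, 1.3776, -0.629082)  len=0.1003
  (v0,v7,v4) [-++] → (1.04558, 1.3776, -0.629082)–(1.67465, 1.3776, 0)  len=0.8896
  (v5,v9,v6) [++-] → (-0.521276, 1.3776, 0.520699)–(0.79535, 1.3776, 0.520699)  len=1.3166
  (v6,v9,v10) [-+-] → (-0.521276, 1.3776, 0.520699)–(-0.79535, 1.3776, 0.520699)  len=0.2741
  (v6,v10,v7) [--+] → (0.521276, 1.3776, -0.520699)–(0.79535, 1.3776, -0.520699)  len=0.2741
  (v7,v10,v11) [+-+] → (0.521276, 1.3776, -0.520699)–(-0.79535, 1.3776, -0.520699)  len=1.3166
  (v8,v12,v9) [+-+] → (-1.67465, 1.3776, 0)–(-1.04558, 1.3776, 0.629082)  len=0.8896
  (v9,v12,v13) [+--] → (-1.04558, 1.3776, 0.629082)–(-0.97466, 1.3776, 0.7)  len=0.1003
  (v9,v13,v10) [+--] → (-0.97466, 1.3776, 0.7)–(-0.79535, 1.3776, 0.520699)  len=0.2536
  (v10,v14,v11) [--+] → (-0.903743, 1.3776, -0.629082)–(-0.79535, 1.3776, -0.520699)  len=0.1533
  (v11,v14,v15) [+--] → (-0.903743, 1.3776, -0.629082)–(-0.97466, 1.3776, -0.7)  len=0.1003
  (v11,v15,v8) [+-+] → (-0.97466, 1.3776, -0.7)–(-1.42546, 1.3776, -0.249194)  len=0.6375
  (v8,v15,v12) [+--] → (-1.42546, 1.3776, -0.249194)–(-1.67465, 1.3776, 0)  len=0.3524

Chained into 1 loop(s):
  loop 1: 18 segments, perimeter = 8.1555
Total perimeter = 8.155

loops=1 perimeter=8.155


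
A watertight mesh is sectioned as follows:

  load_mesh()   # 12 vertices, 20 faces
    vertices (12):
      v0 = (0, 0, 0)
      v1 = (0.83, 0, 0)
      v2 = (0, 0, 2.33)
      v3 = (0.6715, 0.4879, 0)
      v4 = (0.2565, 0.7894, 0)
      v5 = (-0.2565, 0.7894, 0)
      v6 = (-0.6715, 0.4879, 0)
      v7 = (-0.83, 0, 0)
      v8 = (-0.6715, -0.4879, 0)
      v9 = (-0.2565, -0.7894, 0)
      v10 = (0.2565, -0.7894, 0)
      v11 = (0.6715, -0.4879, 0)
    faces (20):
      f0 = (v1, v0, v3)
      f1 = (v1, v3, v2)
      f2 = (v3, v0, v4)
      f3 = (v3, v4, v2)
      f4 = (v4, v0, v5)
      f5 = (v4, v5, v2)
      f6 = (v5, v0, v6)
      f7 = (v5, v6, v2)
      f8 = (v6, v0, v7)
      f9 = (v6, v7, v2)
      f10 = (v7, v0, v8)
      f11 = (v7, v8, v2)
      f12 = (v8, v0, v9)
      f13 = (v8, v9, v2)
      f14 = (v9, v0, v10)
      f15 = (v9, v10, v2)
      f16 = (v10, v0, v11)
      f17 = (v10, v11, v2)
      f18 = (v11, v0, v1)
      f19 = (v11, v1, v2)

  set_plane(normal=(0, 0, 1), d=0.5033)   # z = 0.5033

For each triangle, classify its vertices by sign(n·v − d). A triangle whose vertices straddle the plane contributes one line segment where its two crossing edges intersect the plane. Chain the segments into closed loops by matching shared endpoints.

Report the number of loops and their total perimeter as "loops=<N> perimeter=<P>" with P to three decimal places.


loops=1 perimeter=4.022

Straddling triangles (10 of 20):
  (v1,v3,v2) [--+] → (0.52645, 0.382509, 0.5033)–(0.650713, 0, 0.5033)  len=0.4022
  (v3,v4,v2) [--+] → (0.201094, 0.618883, 0.5033)–(0.52645, 0.382509, 0.5033)  len=0.4022
  (v4,v5,v2) [--+] → (-0.201094, 0.618883, 0.5033)–(0.201094, 0.618883, 0.5033)  len=0.4022
  (v5,v6,v2) [--+] → (-0.52645, 0.382509, 0.5033)–(-0.201094, 0.618883, 0.5033)  len=0.4022
  (v6,v7,v2) [--+] → (-0.650713, 0, 0.5033)–(-0.52645, 0.382509, 0.5033)  len=0.4022
  (v7,v8,v2) [--+] → (-0.52645, -0.382509, 0.5033)–(-0.650713, 0, 0.5033)  len=0.4022
  (v8,v9,v2) [--+] → (-0.201094, -0.618883, 0.5033)–(-0.52645, -0.382509, 0.5033)  len=0.4022
  (v9,v10,v2) [--+] → (0.201094, -0.618883, 0.5033)–(-0.201094, -0.618883, 0.5033)  len=0.4022
  (v10,v11,v2) [--+] → (0.52645, -0.382509, 0.5033)–(0.201094, -0.618883, 0.5033)  len=0.4022
  (v11,v1,v2) [--+] → (0.650713, 0, 0.5033)–(0.52645, -0.382509, 0.5033)  len=0.4022

Chained into 1 loop(s):
  loop 1: 10 segments, perimeter = 4.0217
Total perimeter = 4.022


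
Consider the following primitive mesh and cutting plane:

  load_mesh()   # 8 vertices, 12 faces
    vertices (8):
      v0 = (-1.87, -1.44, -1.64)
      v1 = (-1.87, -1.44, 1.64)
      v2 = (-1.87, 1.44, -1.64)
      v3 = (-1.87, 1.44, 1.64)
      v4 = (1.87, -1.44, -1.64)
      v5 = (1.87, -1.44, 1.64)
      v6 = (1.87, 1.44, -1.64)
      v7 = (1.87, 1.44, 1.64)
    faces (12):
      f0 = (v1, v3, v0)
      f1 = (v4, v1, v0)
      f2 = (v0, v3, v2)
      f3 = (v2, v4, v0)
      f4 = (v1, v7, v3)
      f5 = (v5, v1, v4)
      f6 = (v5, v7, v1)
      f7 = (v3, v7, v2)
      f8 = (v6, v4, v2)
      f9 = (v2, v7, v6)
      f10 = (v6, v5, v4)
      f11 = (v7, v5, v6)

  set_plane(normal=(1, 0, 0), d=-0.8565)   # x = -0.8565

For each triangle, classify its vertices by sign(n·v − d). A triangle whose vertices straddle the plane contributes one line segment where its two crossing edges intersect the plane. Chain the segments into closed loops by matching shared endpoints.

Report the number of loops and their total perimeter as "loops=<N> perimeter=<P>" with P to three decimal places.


Straddling triangles (8 of 12):
  (v4,v1,v0) [+--] → (-0.8565, -1.44, 0.751155)–(-0.8565, -1.44, -1.64)  len=2.3912
  (v2,v4,v0) [-+-] → (-0.8565, 0.659551, -1.64)–(-0.8565, -1.44, -1.64)  len=2.0996
  (v1,v7,v3) [-+-] → (-0.8565, -0.659551, 1.64)–(-0.8565, 1.44, 1.64)  len=2.0996
  (v5,v1,v4) [+-+] → (-0.8565, -1.44, 1.64)–(-0.8565, -1.44, 0.751155)  len=0.8888
  (v5,v7,v1) [++-] → (-0.8565, -0.659551, 1.64)–(-0.8565, -1.44, 1.64)  len=0.7804
  (v3,v7,v2) [-+-] → (-0.8565, 1.44, 1.64)–(-0.8565, 1.44, -0.751155)  len=2.3912
  (v6,v4,v2) [++-] → (-0.8565, 0.659551, -1.64)–(-0.8565, 1.44, -1.64)  len=0.7804
  (v2,v7,v6) [-++] → (-0.8565, 1.44, -0.751155)–(-0.8565, 1.44, -1.64)  len=0.8888

Chained into 1 loop(s):
  loop 1: 8 segments, perimeter = 12.3200
Total perimeter = 12.320

loops=1 perimeter=12.320


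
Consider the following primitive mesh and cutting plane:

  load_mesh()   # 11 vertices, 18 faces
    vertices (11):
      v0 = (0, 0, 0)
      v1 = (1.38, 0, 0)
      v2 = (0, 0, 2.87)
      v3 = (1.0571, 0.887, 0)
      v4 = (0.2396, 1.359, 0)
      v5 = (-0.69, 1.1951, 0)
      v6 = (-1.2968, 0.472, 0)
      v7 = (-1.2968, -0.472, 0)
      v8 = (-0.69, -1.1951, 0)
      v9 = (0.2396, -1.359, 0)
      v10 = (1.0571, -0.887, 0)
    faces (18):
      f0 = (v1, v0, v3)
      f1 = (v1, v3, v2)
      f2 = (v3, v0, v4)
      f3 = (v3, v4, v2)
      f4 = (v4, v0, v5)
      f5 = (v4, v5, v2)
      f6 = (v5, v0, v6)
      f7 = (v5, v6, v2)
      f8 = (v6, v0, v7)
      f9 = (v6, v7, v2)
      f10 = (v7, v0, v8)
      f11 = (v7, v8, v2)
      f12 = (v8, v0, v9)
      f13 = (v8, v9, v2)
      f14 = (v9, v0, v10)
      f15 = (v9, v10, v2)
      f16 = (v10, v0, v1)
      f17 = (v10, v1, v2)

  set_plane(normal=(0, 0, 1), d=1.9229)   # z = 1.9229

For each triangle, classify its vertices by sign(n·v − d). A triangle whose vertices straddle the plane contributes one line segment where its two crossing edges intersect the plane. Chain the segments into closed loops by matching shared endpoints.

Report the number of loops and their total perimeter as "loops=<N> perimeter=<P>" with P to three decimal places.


Straddling triangles (9 of 18):
  (v1,v3,v2) [--+] → (0.348843, 0.29271, 1.9229)–(0.4554, 0, 1.9229)  len=0.3115
  (v3,v4,v2) [--+] → (0.079068, 0.44847, 1.9229)–(0.348843, 0.29271, 1.9229)  len=0.3115
  (v4,v5,v2) [--+] → (-0.2277, 0.394383, 1.9229)–(0.079068, 0.44847, 1.9229)  len=0.3115
  (v5,v6,v2) [--+] → (-0.427944, 0.15576, 1.9229)–(-0.2277, 0.394383, 1.9229)  len=0.3115
  (v6,v7,v2) [--+] → (-0.427944, -0.15576, 1.9229)–(-0.427944, 0.15576, 1.9229)  len=0.3115
  (v7,v8,v2) [--+] → (-0.2277, -0.394383, 1.9229)–(-0.427944, -0.15576, 1.9229)  len=0.3115
  (v8,v9,v2) [--+] → (0.079068, -0.44847, 1.9229)–(-0.2277, -0.394383, 1.9229)  len=0.3115
  (v9,v10,v2) [--+] → (0.348843, -0.29271, 1.9229)–(0.079068, -0.44847, 1.9229)  len=0.3115
  (v10,v1,v2) [--+] → (0.4554, 0, 1.9229)–(0.348843, -0.29271, 1.9229)  len=0.3115

Chained into 1 loop(s):
  loop 1: 9 segments, perimeter = 2.8036
Total perimeter = 2.804

loops=1 perimeter=2.804


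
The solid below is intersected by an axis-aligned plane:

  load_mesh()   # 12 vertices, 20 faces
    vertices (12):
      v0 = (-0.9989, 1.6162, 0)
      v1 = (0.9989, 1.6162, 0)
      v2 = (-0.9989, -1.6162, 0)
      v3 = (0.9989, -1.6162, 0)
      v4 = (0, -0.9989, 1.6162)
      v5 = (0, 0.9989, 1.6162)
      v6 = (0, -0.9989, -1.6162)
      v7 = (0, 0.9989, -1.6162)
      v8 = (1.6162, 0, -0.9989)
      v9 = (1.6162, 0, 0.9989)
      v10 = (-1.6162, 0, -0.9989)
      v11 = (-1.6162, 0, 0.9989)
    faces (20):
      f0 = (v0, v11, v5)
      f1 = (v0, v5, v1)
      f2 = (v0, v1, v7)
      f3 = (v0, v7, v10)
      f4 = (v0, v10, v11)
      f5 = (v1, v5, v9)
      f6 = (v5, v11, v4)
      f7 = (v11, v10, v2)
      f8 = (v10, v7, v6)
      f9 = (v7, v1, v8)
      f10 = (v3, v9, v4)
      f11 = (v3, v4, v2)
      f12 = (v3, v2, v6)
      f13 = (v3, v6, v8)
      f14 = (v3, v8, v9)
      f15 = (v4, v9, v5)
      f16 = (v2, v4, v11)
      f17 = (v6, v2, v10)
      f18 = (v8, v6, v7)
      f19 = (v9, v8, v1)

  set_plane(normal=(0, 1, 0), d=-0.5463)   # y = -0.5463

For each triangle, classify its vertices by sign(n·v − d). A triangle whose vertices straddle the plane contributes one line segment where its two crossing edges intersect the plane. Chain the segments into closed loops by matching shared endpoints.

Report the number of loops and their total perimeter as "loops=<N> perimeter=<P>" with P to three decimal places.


Straddling triangles (10 of 20):
  (v5,v11,v4) [++-] → (-0.732298, -0.5463, 1.3365)–(0, -0.5463, 1.6162)  len=0.7839
  (v11,v10,v2) [++-] → (-1.40754, -0.5463, -0.661257)–(-1.40754, -0.5463, 0.661257)  len=1.3225
  (v10,v7,v6) [++-] → (0, -0.5463, -1.6162)–(-0.732298, -0.5463, -1.3365)  len=0.7839
  (v3,v9,v4) [-+-] → (1.40754, -0.5463, 0.661257)–(0.732298, -0.5463, 1.3365)  len=0.9549
  (v3,v6,v8) [--+] → (0.732298, -0.5463, -1.3365)–(1.40754, -0.5463, -0.661257)  len=0.9549
  (v3,v8,v9) [-++] → (1.40754, -0.5463, -0.661257)–(1.40754, -0.5463, 0.661257)  len=1.3225
  (v4,v9,v5) [-++] → (0.732298, -0.5463, 1.3365)–(0, -0.5463, 1.6162)  len=0.7839
  (v2,v4,v11) [--+] → (-0.732298, -0.5463, 1.3365)–(-1.40754, -0.5463, 0.661257)  len=0.9549
  (v6,v2,v10) [--+] → (-1.40754, -0.5463, -0.661257)–(-0.732298, -0.5463, -1.3365)  len=0.9549
  (v8,v6,v7) [+-+] → (0.732298, -0.5463, -1.3365)–(0, -0.5463, -1.6162)  len=0.7839

Chained into 1 loop(s):
  loop 1: 10 segments, perimeter = 9.6004
Total perimeter = 9.600

loops=1 perimeter=9.600


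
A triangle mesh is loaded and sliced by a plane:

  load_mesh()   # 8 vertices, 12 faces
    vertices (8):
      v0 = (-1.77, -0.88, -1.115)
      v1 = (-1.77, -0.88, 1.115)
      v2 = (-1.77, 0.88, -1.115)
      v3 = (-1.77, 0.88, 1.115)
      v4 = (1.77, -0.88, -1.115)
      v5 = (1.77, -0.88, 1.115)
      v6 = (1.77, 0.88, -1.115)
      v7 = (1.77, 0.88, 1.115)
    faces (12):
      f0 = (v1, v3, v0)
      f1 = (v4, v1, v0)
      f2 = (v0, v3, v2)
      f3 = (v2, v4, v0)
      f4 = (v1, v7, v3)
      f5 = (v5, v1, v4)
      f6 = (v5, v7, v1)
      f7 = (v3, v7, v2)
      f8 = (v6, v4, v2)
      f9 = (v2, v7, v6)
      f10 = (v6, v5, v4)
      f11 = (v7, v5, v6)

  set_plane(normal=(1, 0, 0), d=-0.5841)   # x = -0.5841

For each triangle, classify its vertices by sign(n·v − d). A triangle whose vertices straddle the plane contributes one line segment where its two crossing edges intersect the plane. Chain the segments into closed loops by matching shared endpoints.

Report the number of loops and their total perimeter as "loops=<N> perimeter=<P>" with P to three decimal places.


loops=1 perimeter=7.980

Straddling triangles (8 of 12):
  (v4,v1,v0) [+--] → (-0.5841, -0.88, 0.36795)–(-0.5841, -0.88, -1.115)  len=1.4829
  (v2,v4,v0) [-+-] → (-0.5841, 0.2904, -1.115)–(-0.5841, -0.88, -1.115)  len=1.1704
  (v1,v7,v3) [-+-] → (-0.5841, -0.2904, 1.115)–(-0.5841, 0.88, 1.115)  len=1.1704
  (v5,v1,v4) [+-+] → (-0.5841, -0.88, 1.115)–(-0.5841, -0.88, 0.36795)  len=0.7470
  (v5,v7,v1) [++-] → (-0.5841, -0.2904, 1.115)–(-0.5841, -0.88, 1.115)  len=0.5896
  (v3,v7,v2) [-+-] → (-0.5841, 0.88, 1.115)–(-0.5841, 0.88, -0.36795)  len=1.4829
  (v6,v4,v2) [++-] → (-0.5841, 0.2904, -1.115)–(-0.5841, 0.88, -1.115)  len=0.5896
  (v2,v7,v6) [-++] → (-0.5841, 0.88, -0.36795)–(-0.5841, 0.88, -1.115)  len=0.7470

Chained into 1 loop(s):
  loop 1: 8 segments, perimeter = 7.9800
Total perimeter = 7.980


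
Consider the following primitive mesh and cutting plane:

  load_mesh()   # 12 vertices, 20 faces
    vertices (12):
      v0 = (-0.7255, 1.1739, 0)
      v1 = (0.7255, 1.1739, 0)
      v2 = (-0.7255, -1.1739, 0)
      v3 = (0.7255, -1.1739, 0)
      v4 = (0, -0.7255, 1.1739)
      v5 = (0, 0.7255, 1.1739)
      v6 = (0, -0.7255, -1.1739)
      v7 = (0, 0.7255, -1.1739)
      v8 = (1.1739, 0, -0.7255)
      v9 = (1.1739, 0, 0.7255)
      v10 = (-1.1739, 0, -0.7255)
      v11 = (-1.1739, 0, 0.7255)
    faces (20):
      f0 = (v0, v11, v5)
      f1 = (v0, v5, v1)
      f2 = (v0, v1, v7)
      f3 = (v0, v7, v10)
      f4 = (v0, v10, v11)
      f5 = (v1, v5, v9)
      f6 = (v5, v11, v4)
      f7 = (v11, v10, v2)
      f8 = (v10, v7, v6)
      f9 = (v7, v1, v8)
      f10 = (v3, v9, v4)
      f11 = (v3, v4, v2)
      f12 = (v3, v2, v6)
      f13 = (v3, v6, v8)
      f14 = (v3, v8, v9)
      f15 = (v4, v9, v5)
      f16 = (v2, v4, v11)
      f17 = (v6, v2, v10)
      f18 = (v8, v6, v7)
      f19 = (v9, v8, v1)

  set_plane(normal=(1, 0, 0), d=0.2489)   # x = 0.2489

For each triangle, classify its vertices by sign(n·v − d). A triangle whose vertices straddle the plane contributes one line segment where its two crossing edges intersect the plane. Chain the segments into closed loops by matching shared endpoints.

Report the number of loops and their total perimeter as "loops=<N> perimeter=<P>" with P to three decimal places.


loops=1 perimeter=7.329

Straddling triangles (10 of 20):
  (v0,v5,v1) [--+] → (0.2489, 0.879334, 0.771166)–(0.2489, 1.1739, 0)  len=0.8255
  (v0,v1,v7) [-+-] → (0.2489, 1.1739, 0)–(0.2489, 0.879334, -0.771166)  len=0.8255
  (v1,v5,v9) [+-+] → (0.2489, 0.879334, 0.771166)–(0.2489, 0.571673, 1.07883)  len=0.4351
  (v7,v1,v8) [-++] → (0.2489, 0.879334, -0.771166)–(0.2489, 0.571673, -1.07883)  len=0.4351
  (v3,v9,v4) [++-] → (0.2489, -0.571673, 1.07883)–(0.2489, -0.879334, 0.771166)  len=0.4351
  (v3,v4,v2) [+--] → (0.2489, -0.879334, 0.771166)–(0.2489, -1.1739, 0)  len=0.8255
  (v3,v2,v6) [+--] → (0.2489, -1.1739, 0)–(0.2489, -0.879334, -0.771166)  len=0.8255
  (v3,v6,v8) [+-+] → (0.2489, -0.879334, -0.771166)–(0.2489, -0.571673, -1.07883)  len=0.4351
  (v4,v9,v5) [-+-] → (0.2489, -0.571673, 1.07883)–(0.2489, 0.571673, 1.07883)  len=1.1433
  (v8,v6,v7) [+--] → (0.2489, -0.571673, -1.07883)–(0.2489, 0.571673, -1.07883)  len=1.1433

Chained into 1 loop(s):
  loop 1: 10 segments, perimeter = 7.3291
Total perimeter = 7.329


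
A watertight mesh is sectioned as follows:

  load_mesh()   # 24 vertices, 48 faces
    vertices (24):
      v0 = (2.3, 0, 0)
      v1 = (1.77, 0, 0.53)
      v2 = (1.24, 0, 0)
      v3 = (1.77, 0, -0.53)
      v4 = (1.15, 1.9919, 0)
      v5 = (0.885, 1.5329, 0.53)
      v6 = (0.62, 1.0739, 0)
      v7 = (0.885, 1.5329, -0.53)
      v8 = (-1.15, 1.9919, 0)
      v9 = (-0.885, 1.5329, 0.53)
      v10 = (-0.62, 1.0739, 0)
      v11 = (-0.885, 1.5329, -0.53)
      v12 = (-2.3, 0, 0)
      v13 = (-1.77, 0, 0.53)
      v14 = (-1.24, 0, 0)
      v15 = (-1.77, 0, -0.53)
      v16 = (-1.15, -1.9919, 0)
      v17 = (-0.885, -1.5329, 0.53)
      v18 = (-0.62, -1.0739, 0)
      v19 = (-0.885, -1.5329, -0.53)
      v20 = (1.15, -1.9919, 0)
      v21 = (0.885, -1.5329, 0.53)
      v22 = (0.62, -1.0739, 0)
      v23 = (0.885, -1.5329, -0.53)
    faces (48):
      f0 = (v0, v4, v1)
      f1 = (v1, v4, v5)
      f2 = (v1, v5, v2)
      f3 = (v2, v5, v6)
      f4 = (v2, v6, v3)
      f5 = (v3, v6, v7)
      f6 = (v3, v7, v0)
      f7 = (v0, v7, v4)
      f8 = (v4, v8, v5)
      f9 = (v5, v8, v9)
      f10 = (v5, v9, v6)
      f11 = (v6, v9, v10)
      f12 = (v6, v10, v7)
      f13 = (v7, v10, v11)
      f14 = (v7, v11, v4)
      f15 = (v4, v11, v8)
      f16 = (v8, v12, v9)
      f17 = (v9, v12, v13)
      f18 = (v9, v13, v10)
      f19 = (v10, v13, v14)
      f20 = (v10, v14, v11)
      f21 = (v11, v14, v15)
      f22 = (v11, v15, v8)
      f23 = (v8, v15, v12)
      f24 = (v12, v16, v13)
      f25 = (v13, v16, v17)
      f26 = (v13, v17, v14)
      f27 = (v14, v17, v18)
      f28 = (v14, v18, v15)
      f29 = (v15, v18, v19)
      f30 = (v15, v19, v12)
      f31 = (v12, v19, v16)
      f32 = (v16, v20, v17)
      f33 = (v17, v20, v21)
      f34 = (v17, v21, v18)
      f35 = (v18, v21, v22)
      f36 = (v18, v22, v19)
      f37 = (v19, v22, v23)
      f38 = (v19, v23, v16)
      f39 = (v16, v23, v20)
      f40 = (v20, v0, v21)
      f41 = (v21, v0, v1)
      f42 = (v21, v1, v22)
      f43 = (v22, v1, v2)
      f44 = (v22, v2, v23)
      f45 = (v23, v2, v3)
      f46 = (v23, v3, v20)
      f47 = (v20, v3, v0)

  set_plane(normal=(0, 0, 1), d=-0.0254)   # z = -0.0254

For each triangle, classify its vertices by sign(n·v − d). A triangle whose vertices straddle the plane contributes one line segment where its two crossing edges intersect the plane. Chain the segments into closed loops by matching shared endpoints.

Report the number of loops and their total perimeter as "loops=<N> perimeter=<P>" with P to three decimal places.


loops=2 perimeter=21.240

Straddling triangles (24 of 48):
  (v2,v6,v3) [++-] → (0.675113, 1.02243, -0.0254)–(1.2654, 0, -0.0254)  len=1.1806
  (v3,v6,v7) [-+-] → (0.675113, 1.02243, -0.0254)–(0.6327, 1.0959, -0.0254)  len=0.0848
  (v3,v7,v0) [--+] → (2.23219, 0.0734635, -0.0254)–(2.2746, 0, -0.0254)  len=0.0848
  (v0,v7,v4) [+-+] → (2.23219, 0.0734635, -0.0254)–(1.1373, 1.9699, -0.0254)  len=2.1898
  (v6,v10,v7) [++-] → (-0.547874, 1.0959, -0.0254)–(0.6327, 1.0959, -0.0254)  len=1.1806
  (v7,v10,v11) [-+-] → (-0.547874, 1.0959, -0.0254)–(-0.6327, 1.0959, -0.0254)  len=0.0848
  (v7,v11,v4) [--+] → (1.05247, 1.9699, -0.0254)–(1.1373, 1.9699, -0.0254)  len=0.0848
  (v4,v11,v8) [+-+] → (1.05247, 1.9699, -0.0254)–(-1.1373, 1.9699, -0.0254)  len=2.1898
  (v10,v14,v11) [++-] → (-1.22299, 0.0734635, -0.0254)–(-0.6327, 1.0959, -0.0254)  len=1.1806
  (v11,v14,v15) [-+-] → (-1.22299, 0.0734635, -0.0254)–(-1.2654, 0, -0.0254)  len=0.0848
  (v11,v15,v8) [--+] → (-1.17971, 1.89644, -0.0254)–(-1.1373, 1.9699, -0.0254)  len=0.0848
  (v8,v15,v12) [+-+] → (-1.17971, 1.89644, -0.0254)–(-2.2746, 0, -0.0254)  len=2.1898
  (v14,v18,v15) [++-] → (-0.675113, -1.02243, -0.0254)–(-1.2654, 0, -0.0254)  len=1.1806
  (v15,v18,v19) [-+-] → (-0.675113, -1.02243, -0.0254)–(-0.6327, -1.0959, -0.0254)  len=0.0848
  (v15,v19,v12) [--+] → (-2.23219, -0.0734635, -0.0254)–(-2.2746, 0, -0.0254)  len=0.0848
  (v12,v19,v16) [+-+] → (-2.23219, -0.0734635, -0.0254)–(-1.1373, -1.9699, -0.0254)  len=2.1898
  (v18,v22,v19) [++-] → (0.547874, -1.0959, -0.0254)–(-0.6327, -1.0959, -0.0254)  len=1.1806
  (v19,v22,v23) [-+-] → (0.547874, -1.0959, -0.0254)–(0.6327, -1.0959, -0.0254)  len=0.0848
  (v19,v23,v16) [--+] → (-1.05247, -1.9699, -0.0254)–(-1.1373, -1.9699, -0.0254)  len=0.0848
  (v16,v23,v20) [+-+] → (-1.05247, -1.9699, -0.0254)–(1.1373, -1.9699, -0.0254)  len=2.1898
  (v22,v2,v23) [++-] → (1.22299, -0.0734635, -0.0254)–(0.6327, -1.0959, -0.0254)  len=1.1806
  (v23,v2,v3) [-+-] → (1.22299, -0.0734635, -0.0254)–(1.2654, 0, -0.0254)  len=0.0848
  (v23,v3,v20) [--+] → (1.17971, -1.89644, -0.0254)–(1.1373, -1.9699, -0.0254)  len=0.0848
  (v20,v3,v0) [+-+] → (1.17971, -1.89644, -0.0254)–(2.2746, 0, -0.0254)  len=2.1898

Chained into 2 loop(s):
  loop 1: 12 segments, perimeter = 7.5925
  loop 2: 12 segments, perimeter = 13.6477
Total perimeter = 21.240


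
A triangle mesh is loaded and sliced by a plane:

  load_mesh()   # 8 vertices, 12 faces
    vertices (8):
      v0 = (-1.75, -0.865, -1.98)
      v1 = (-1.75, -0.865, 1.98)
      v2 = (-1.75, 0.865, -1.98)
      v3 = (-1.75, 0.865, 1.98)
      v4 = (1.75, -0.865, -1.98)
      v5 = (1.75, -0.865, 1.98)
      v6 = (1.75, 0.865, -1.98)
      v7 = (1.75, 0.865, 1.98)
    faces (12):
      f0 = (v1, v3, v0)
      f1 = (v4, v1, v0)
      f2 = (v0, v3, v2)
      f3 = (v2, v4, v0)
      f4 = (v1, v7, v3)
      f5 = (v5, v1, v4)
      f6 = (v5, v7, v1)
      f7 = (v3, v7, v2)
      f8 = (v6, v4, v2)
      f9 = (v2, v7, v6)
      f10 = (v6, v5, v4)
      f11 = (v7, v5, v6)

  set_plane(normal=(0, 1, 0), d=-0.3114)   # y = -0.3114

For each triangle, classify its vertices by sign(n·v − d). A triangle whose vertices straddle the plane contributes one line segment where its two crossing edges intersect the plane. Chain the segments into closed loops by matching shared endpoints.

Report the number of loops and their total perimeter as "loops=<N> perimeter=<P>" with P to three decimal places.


Straddling triangles (8 of 12):
  (v1,v3,v0) [-+-] → (-1.75, -0.3114, 1.98)–(-1.75, -0.3114, -0.7128)  len=2.6928
  (v0,v3,v2) [-++] → (-1.75, -0.3114, -0.7128)–(-1.75, -0.3114, -1.98)  len=1.2672
  (v2,v4,v0) [+--] → (0.63, -0.3114, -1.98)–(-1.75, -0.3114, -1.98)  len=2.3800
  (v1,v7,v3) [-++] → (-0.63, -0.3114, 1.98)–(-1.75, -0.3114, 1.98)  len=1.1200
  (v5,v7,v1) [-+-] → (1.75, -0.3114, 1.98)–(-0.63, -0.3114, 1.98)  len=2.3800
  (v6,v4,v2) [+-+] → (1.75, -0.3114, -1.98)–(0.63, -0.3114, -1.98)  len=1.1200
  (v6,v5,v4) [+--] → (1.75, -0.3114, 0.7128)–(1.75, -0.3114, -1.98)  len=2.6928
  (v7,v5,v6) [+-+] → (1.75, -0.3114, 1.98)–(1.75, -0.3114, 0.7128)  len=1.2672

Chained into 1 loop(s):
  loop 1: 8 segments, perimeter = 14.9200
Total perimeter = 14.920

loops=1 perimeter=14.920


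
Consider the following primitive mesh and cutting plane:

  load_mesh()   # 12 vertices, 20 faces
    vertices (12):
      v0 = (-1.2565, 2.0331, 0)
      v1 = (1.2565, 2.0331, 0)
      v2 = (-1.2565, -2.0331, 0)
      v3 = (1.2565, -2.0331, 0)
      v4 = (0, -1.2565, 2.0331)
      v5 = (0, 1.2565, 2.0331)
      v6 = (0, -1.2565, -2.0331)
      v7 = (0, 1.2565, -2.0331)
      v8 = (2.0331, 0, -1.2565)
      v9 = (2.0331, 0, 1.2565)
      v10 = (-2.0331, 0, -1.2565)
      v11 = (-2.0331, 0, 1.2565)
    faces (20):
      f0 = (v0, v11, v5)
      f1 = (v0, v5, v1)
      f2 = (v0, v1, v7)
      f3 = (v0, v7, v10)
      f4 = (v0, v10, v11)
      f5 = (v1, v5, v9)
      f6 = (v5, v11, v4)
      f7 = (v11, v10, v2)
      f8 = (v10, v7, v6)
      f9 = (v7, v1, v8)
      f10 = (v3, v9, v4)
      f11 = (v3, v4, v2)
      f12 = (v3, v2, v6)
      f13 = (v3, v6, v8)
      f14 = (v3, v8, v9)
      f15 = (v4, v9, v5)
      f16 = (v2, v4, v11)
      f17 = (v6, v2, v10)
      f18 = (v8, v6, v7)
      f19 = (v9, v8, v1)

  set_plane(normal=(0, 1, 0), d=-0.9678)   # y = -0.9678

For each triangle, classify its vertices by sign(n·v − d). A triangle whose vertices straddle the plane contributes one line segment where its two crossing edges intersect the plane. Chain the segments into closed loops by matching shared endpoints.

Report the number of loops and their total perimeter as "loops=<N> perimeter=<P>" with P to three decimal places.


loops=1 perimeter=11.401

Straddling triangles (10 of 20):
  (v5,v11,v4) [++-] → (-0.467136, -0.9678, 1.85466)–(0, -0.9678, 2.0331)  len=0.5001
  (v11,v10,v2) [++-] → (-1.66342, -0.9678, -0.658379)–(-1.66342, -0.9678, 0.658379)  len=1.3168
  (v10,v7,v6) [++-] → (0, -0.9678, -2.0331)–(-0.467136, -0.9678, -1.85466)  len=0.5001
  (v3,v9,v4) [-+-] → (1.66342, -0.9678, 0.658379)–(0.467136, -0.9678, 1.85466)  len=1.6918
  (v3,v6,v8) [--+] → (0.467136, -0.9678, -1.85466)–(1.66342, -0.9678, -0.658379)  len=1.6918
  (v3,v8,v9) [-++] → (1.66342, -0.9678, -0.658379)–(1.66342, -0.9678, 0.658379)  len=1.3168
  (v4,v9,v5) [-++] → (0.467136, -0.9678, 1.85466)–(0, -0.9678, 2.0331)  len=0.5001
  (v2,v4,v11) [--+] → (-0.467136, -0.9678, 1.85466)–(-1.66342, -0.9678, 0.658379)  len=1.6918
  (v6,v2,v10) [--+] → (-1.66342, -0.9678, -0.658379)–(-0.467136, -0.9678, -1.85466)  len=1.6918
  (v8,v6,v7) [+-+] → (0.467136, -0.9678, -1.85466)–(0, -0.9678, -2.0331)  len=0.5001

Chained into 1 loop(s):
  loop 1: 10 segments, perimeter = 11.4009
Total perimeter = 11.401


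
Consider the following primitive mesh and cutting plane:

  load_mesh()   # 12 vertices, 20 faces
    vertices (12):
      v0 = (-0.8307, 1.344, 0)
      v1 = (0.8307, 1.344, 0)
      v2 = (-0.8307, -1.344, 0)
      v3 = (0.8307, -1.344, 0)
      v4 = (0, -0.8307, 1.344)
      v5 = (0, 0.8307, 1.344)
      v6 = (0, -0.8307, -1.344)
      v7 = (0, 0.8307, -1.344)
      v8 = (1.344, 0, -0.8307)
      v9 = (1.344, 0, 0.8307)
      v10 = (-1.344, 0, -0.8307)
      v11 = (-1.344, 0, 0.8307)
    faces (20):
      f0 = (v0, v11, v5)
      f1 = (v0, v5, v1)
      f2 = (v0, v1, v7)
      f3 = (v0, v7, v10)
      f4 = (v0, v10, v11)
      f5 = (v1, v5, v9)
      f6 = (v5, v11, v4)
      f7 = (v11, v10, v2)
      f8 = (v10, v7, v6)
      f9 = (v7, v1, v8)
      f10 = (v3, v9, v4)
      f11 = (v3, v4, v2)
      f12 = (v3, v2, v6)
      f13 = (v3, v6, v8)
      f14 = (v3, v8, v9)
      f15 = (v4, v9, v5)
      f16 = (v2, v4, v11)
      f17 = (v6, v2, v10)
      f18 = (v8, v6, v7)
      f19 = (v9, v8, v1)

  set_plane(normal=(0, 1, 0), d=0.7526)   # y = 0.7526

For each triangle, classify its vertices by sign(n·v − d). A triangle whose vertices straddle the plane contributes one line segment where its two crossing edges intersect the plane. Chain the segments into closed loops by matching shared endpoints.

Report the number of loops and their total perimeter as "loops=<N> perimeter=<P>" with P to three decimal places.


Straddling triangles (10 of 20):
  (v0,v11,v5) [+-+] → (-1.05657, 0.7526, 0.365533)–(-0.126359, 0.7526, 1.29574)  len=1.3155
  (v0,v7,v10) [++-] → (-0.126359, 0.7526, -1.29574)–(-1.05657, 0.7526, -0.365533)  len=1.3155
  (v0,v10,v11) [+--] → (-1.05657, 0.7526, -0.365533)–(-1.05657, 0.7526, 0.365533)  len=0.7311
  (v1,v5,v9) [++-] → (0.126359, 0.7526, 1.29574)–(1.05657, 0.7526, 0.365533)  len=1.3155
  (v5,v11,v4) [+--] → (-0.126359, 0.7526, 1.29574)–(0, 0.7526, 1.344)  len=0.1353
  (v10,v7,v6) [-+-] → (-0.126359, 0.7526, -1.29574)–(0, 0.7526, -1.344)  len=0.1353
  (v7,v1,v8) [++-] → (1.05657, 0.7526, -0.365533)–(0.126359, 0.7526, -1.29574)  len=1.3155
  (v4,v9,v5) [--+] → (0.126359, 0.7526, 1.29574)–(0, 0.7526, 1.344)  len=0.1353
  (v8,v6,v7) [--+] → (0, 0.7526, -1.344)–(0.126359, 0.7526, -1.29574)  len=0.1353
  (v9,v8,v1) [--+] → (1.05657, 0.7526, -0.365533)–(1.05657, 0.7526, 0.365533)  len=0.7311

Chained into 1 loop(s):
  loop 1: 10 segments, perimeter = 7.2652
Total perimeter = 7.265

loops=1 perimeter=7.265


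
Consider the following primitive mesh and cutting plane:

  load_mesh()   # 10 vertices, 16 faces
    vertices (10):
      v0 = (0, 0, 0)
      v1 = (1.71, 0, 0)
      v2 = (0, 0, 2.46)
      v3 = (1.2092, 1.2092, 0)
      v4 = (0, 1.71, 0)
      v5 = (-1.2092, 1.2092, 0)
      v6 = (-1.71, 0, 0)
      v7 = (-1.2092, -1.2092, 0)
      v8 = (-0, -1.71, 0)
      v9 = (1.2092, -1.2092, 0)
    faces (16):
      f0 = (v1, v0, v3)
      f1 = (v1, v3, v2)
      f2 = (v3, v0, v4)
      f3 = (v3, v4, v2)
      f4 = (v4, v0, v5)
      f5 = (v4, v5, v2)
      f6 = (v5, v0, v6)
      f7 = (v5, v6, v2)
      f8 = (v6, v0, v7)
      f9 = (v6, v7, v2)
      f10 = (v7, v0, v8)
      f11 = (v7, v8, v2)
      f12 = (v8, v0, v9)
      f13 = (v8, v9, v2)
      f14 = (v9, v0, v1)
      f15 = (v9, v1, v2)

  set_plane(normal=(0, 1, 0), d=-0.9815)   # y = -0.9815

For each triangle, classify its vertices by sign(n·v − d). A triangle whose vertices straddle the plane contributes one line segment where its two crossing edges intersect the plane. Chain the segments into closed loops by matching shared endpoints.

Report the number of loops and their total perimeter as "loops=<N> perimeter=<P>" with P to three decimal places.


loops=1 perimeter=6.020

Straddling triangles (8 of 16):
  (v6,v0,v7) [++-] → (-0.9815, -0.9815, 0)–(-1.3035, -0.9815, 0)  len=0.3220
  (v6,v7,v2) [+-+] → (-1.3035, -0.9815, 0)–(-0.9815, -0.9815, 0.463234)  len=0.5642
  (v7,v0,v8) [-+-] → (-0.9815, -0.9815, 0)–(0, -0.9815, 0)  len=0.9815
  (v7,v8,v2) [--+] → (0, -0.9815, 1.04802)–(-0.9815, -0.9815, 0.463234)  len=1.1425
  (v8,v0,v9) [-+-] → (0, -0.9815, 0)–(0.9815, -0.9815, 0)  len=0.9815
  (v8,v9,v2) [--+] → (0.9815, -0.9815, 0.463234)–(0, -0.9815, 1.04802)  len=1.1425
  (v9,v0,v1) [-++] → (0.9815, -0.9815, 0)–(1.3035, -0.9815, 0)  len=0.3220
  (v9,v1,v2) [-++] → (1.3035, -0.9815, 0)–(0.9815, -0.9815, 0.463234)  len=0.5642

Chained into 1 loop(s):
  loop 1: 8 segments, perimeter = 6.0203
Total perimeter = 6.020


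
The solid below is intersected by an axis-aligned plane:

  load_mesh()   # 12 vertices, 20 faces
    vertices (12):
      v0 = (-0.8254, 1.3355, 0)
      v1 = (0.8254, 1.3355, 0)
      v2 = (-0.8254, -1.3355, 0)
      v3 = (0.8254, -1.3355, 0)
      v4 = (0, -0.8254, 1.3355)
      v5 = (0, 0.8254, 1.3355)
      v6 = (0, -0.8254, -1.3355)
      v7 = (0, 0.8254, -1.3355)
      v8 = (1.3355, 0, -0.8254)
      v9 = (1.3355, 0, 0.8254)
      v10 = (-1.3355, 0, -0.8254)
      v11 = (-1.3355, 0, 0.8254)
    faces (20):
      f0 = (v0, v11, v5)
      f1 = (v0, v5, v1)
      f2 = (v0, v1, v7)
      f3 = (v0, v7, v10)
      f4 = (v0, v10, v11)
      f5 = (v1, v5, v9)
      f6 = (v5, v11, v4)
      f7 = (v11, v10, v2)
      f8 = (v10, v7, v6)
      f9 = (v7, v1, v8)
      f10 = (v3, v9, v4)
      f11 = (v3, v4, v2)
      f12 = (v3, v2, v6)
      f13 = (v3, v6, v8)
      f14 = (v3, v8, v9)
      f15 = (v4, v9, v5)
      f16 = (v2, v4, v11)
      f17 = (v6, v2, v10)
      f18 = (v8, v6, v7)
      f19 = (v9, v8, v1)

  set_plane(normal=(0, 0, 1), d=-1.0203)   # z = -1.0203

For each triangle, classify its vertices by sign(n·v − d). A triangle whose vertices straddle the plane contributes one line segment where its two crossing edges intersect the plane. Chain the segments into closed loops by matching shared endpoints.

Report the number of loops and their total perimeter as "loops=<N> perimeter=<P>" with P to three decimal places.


loops=1 perimeter=5.607

Straddling triangles (8 of 20):
  (v0,v1,v7) [++-] → (0.194808, 0.945792, -1.0203)–(-0.194808, 0.945792, -1.0203)  len=0.3896
  (v0,v7,v10) [+-+] → (-0.194808, 0.945792, -1.0203)–(-0.82523, 0.31537, -1.0203)  len=0.8916
  (v10,v7,v6) [+--] → (-0.82523, 0.31537, -1.0203)–(-0.82523, -0.31537, -1.0203)  len=0.6307
  (v7,v1,v8) [-++] → (0.194808, 0.945792, -1.0203)–(0.82523, 0.31537, -1.0203)  len=0.8916
  (v3,v2,v6) [++-] → (-0.194808, -0.945792, -1.0203)–(0.194808, -0.945792, -1.0203)  len=0.3896
  (v3,v6,v8) [+-+] → (0.194808, -0.945792, -1.0203)–(0.82523, -0.31537, -1.0203)  len=0.8916
  (v6,v2,v10) [-++] → (-0.194808, -0.945792, -1.0203)–(-0.82523, -0.31537, -1.0203)  len=0.8916
  (v8,v6,v7) [+--] → (0.82523, -0.31537, -1.0203)–(0.82523, 0.31537, -1.0203)  len=0.6307

Chained into 1 loop(s):
  loop 1: 8 segments, perimeter = 5.6069
Total perimeter = 5.607


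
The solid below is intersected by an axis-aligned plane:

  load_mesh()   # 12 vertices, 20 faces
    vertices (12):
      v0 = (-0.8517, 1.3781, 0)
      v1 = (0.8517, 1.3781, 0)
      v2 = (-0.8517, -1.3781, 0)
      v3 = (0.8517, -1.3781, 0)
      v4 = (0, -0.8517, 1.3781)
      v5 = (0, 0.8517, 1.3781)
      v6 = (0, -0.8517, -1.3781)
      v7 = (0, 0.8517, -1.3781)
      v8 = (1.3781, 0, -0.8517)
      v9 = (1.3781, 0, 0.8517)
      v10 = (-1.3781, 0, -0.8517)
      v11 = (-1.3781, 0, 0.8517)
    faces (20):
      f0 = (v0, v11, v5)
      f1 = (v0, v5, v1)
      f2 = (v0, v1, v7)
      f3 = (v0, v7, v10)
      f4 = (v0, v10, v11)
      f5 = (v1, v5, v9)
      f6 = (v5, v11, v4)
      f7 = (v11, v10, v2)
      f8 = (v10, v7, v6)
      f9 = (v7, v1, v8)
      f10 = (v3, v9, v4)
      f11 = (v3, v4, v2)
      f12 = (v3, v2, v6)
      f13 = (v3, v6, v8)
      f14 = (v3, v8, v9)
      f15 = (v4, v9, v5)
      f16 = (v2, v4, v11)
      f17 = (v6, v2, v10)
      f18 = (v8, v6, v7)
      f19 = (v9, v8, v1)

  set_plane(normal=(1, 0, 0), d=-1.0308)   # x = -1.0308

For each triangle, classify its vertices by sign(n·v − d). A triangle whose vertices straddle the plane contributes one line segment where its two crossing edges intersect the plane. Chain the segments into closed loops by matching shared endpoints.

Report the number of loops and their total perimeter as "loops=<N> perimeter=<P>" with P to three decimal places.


loops=1 perimeter=5.947

Straddling triangles (8 of 20):
  (v0,v11,v5) [+-+] → (-1.0308, 0.909221, 0.289779)–(-1.0308, 0.21464, 0.98436)  len=0.9823
  (v0,v7,v10) [++-] → (-1.0308, 0.21464, -0.98436)–(-1.0308, 0.909221, -0.289779)  len=0.9823
  (v0,v10,v11) [+--] → (-1.0308, 0.909221, -0.289779)–(-1.0308, 0.909221, 0.289779)  len=0.5796
  (v5,v11,v4) [+-+] → (-1.0308, 0.21464, 0.98436)–(-1.0308, -0.21464, 0.98436)  len=0.4293
  (v11,v10,v2) [--+] → (-1.0308, -0.909221, -0.289779)–(-1.0308, -0.909221, 0.289779)  len=0.5796
  (v10,v7,v6) [-++] → (-1.0308, 0.21464, -0.98436)–(-1.0308, -0.21464, -0.98436)  len=0.4293
  (v2,v4,v11) [++-] → (-1.0308, -0.21464, 0.98436)–(-1.0308, -0.909221, 0.289779)  len=0.9823
  (v6,v2,v10) [++-] → (-1.0308, -0.909221, -0.289779)–(-1.0308, -0.21464, -0.98436)  len=0.9823

Chained into 1 loop(s):
  loop 1: 8 segments, perimeter = 5.9468
Total perimeter = 5.947


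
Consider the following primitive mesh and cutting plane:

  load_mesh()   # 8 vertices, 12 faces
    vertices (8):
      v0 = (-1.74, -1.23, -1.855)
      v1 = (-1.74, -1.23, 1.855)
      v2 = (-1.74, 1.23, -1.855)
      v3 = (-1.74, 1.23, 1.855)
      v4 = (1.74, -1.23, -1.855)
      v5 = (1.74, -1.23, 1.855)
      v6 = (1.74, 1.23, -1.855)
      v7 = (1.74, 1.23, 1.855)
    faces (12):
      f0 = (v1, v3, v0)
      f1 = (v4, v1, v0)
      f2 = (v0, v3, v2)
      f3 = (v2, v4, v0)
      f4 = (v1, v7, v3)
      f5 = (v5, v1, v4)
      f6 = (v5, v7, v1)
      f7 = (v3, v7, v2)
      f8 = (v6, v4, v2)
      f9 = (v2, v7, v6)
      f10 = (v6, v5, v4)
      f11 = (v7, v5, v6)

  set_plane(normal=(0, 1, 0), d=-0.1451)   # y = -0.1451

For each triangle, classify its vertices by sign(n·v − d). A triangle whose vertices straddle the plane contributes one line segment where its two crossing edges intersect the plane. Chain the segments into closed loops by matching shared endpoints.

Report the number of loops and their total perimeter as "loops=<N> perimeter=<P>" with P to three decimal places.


Straddling triangles (8 of 12):
  (v1,v3,v0) [-+-] → (-1.74, -0.1451, 1.855)–(-1.74, -0.1451, -0.21883)  len=2.0738
  (v0,v3,v2) [-++] → (-1.74, -0.1451, -0.21883)–(-1.74, -0.1451, -1.855)  len=1.6362
  (v2,v4,v0) [+--] → (0.205263, -0.1451, -1.855)–(-1.74, -0.1451, -1.855)  len=1.9453
  (v1,v7,v3) [-++] → (-0.205263, -0.1451, 1.855)–(-1.74, -0.1451, 1.855)  len=1.5347
  (v5,v7,v1) [-+-] → (1.74, -0.1451, 1.855)–(-0.205263, -0.1451, 1.855)  len=1.9453
  (v6,v4,v2) [+-+] → (1.74, -0.1451, -1.855)–(0.205263, -0.1451, -1.855)  len=1.5347
  (v6,v5,v4) [+--] → (1.74, -0.1451, 0.21883)–(1.74, -0.1451, -1.855)  len=2.0738
  (v7,v5,v6) [+-+] → (1.74, -0.1451, 1.855)–(1.74, -0.1451, 0.21883)  len=1.6362

Chained into 1 loop(s):
  loop 1: 8 segments, perimeter = 14.3800
Total perimeter = 14.380

loops=1 perimeter=14.380
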